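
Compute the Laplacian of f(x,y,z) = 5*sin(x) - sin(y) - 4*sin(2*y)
-5*sin(x) + sin(y) + 16*sin(2*y)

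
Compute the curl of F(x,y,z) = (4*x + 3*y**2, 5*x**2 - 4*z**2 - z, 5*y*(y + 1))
(10*y + 8*z + 6, 0, 10*x - 6*y)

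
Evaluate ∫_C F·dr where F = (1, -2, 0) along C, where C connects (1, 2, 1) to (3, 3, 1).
0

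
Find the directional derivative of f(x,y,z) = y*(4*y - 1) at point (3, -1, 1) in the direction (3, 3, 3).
-3*sqrt(3)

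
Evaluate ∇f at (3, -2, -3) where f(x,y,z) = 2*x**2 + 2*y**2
(12, -8, 0)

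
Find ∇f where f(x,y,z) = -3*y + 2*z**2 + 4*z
(0, -3, 4*z + 4)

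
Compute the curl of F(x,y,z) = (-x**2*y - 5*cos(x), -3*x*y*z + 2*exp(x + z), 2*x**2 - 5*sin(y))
(3*x*y - 2*exp(x + z) - 5*cos(y), -4*x, x**2 - 3*y*z + 2*exp(x + z))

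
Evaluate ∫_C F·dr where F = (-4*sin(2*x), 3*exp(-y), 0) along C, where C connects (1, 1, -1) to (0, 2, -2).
-3*exp(-2) - 2*cos(2) + 3*exp(-1) + 2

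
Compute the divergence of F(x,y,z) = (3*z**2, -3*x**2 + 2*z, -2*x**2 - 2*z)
-2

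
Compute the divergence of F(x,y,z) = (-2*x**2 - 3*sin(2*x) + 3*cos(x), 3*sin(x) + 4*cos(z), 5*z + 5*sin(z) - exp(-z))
-4*x - 3*sin(x) - 6*cos(2*x) + 5*cos(z) + 5 + exp(-z)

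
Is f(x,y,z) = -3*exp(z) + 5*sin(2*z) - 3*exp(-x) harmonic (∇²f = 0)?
No, ∇²f = -3*exp(z) - 20*sin(2*z) - 3*exp(-x)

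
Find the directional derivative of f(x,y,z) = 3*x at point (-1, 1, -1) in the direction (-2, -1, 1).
-sqrt(6)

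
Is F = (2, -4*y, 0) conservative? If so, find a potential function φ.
Yes, F is conservative. φ = 2*x - 2*y**2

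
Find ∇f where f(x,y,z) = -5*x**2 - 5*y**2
(-10*x, -10*y, 0)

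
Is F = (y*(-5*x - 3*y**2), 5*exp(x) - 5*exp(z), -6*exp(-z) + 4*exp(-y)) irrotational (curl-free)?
No, ∇×F = (5*exp(z) - 4*exp(-y), 0, 5*x + 9*y**2 + 5*exp(x))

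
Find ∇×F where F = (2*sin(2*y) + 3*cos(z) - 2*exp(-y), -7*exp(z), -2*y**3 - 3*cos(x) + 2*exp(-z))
(-6*y**2 + 7*exp(z), -3*sin(x) - 3*sin(z), -4*cos(2*y) - 2*exp(-y))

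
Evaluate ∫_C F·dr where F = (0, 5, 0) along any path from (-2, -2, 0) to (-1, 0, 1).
10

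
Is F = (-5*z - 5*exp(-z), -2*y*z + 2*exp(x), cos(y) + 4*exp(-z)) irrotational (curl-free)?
No, ∇×F = (2*y - sin(y), -5 + 5*exp(-z), 2*exp(x))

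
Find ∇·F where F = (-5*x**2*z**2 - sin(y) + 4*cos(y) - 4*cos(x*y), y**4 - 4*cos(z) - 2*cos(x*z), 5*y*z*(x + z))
5*x*y - 10*x*z**2 + 4*y**3 + 10*y*z + 4*y*sin(x*y)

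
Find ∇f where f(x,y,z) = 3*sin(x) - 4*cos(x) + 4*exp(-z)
(4*sin(x) + 3*cos(x), 0, -4*exp(-z))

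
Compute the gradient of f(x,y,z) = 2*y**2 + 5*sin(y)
(0, 4*y + 5*cos(y), 0)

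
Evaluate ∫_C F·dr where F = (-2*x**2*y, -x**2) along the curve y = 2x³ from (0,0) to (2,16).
-1216/15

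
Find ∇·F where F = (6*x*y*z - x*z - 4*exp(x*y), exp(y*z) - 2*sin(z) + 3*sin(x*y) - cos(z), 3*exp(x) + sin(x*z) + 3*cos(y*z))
3*x*cos(x*y) + x*cos(x*z) + 6*y*z - 4*y*exp(x*y) - 3*y*sin(y*z) + z*exp(y*z) - z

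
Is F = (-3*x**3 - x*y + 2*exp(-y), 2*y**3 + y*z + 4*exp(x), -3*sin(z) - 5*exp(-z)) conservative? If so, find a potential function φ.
No, ∇×F = (-y, 0, x + 4*exp(x) + 2*exp(-y)) ≠ 0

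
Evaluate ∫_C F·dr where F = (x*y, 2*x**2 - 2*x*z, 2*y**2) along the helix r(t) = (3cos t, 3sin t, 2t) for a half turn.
9*pi*(2 - pi)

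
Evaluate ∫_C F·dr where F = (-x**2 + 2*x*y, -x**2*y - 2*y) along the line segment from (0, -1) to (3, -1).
-18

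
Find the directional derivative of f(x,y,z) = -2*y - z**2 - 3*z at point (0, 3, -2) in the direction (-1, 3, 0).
-3*sqrt(10)/5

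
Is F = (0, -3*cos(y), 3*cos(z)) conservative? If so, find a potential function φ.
Yes, F is conservative. φ = -3*sin(y) + 3*sin(z)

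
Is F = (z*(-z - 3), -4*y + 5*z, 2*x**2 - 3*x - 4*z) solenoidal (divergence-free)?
No, ∇·F = -8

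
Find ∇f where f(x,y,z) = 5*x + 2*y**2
(5, 4*y, 0)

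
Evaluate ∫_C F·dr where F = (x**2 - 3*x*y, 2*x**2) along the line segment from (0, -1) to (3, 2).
27/2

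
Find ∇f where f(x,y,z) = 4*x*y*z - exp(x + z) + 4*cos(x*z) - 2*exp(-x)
(4*y*z - 4*z*sin(x*z) - exp(x + z) + 2*exp(-x), 4*x*z, 4*x*y - 4*x*sin(x*z) - exp(x + z))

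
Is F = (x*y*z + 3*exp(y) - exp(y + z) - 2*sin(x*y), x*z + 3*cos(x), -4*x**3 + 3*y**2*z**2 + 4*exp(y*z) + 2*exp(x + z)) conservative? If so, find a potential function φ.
No, ∇×F = (-x + 6*y*z**2 + 4*z*exp(y*z), 12*x**2 + x*y - 2*exp(x + z) - exp(y + z), -x*z + 2*x*cos(x*y) + z - 3*exp(y) + exp(y + z) - 3*sin(x)) ≠ 0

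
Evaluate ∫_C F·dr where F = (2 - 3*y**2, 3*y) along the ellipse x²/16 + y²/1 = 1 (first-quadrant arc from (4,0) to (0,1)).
3/2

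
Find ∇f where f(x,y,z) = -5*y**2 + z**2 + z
(0, -10*y, 2*z + 1)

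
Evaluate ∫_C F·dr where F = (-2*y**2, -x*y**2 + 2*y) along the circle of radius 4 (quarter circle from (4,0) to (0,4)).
304/3 - 16*pi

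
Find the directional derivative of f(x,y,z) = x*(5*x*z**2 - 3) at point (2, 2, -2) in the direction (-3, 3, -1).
-151*sqrt(19)/19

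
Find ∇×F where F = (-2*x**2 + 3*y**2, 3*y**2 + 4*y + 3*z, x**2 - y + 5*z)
(-4, -2*x, -6*y)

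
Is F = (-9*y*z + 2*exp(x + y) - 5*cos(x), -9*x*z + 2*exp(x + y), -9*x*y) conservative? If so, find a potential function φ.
Yes, F is conservative. φ = -9*x*y*z + 2*exp(x + y) - 5*sin(x)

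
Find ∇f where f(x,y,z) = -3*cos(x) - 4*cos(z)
(3*sin(x), 0, 4*sin(z))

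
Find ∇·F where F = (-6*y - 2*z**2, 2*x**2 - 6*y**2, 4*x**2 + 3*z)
3 - 12*y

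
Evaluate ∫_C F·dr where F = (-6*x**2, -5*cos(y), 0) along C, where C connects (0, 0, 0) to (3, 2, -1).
-54 - 5*sin(2)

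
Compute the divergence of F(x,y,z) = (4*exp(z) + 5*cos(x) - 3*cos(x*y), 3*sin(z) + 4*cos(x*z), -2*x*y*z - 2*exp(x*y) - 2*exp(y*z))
-2*x*y - 2*y*exp(y*z) + 3*y*sin(x*y) - 5*sin(x)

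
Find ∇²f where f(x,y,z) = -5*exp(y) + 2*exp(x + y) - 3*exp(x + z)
-5*exp(y) + 4*exp(x + y) - 6*exp(x + z)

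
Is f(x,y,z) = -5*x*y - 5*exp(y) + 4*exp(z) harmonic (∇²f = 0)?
No, ∇²f = -5*exp(y) + 4*exp(z)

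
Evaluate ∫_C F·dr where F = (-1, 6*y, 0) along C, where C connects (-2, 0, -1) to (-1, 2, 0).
11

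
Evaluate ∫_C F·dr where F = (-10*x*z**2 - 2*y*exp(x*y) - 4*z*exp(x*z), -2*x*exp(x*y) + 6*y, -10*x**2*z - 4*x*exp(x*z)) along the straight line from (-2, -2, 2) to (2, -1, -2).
-9 - 2*exp(-2) + 2*exp(4)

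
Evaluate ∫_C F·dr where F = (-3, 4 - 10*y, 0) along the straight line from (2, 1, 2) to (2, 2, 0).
-11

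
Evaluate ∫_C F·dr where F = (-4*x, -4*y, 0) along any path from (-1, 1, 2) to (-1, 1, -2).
0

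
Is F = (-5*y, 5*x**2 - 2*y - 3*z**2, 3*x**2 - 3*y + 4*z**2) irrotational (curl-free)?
No, ∇×F = (6*z - 3, -6*x, 10*x + 5)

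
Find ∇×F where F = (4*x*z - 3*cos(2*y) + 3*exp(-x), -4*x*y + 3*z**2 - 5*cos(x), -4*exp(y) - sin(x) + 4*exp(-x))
(-6*z - 4*exp(y), 4*x + cos(x) + 4*exp(-x), -4*y + 5*sin(x) - 6*sin(2*y))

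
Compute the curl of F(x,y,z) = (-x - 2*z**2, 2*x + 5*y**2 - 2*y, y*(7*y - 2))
(14*y - 2, -4*z, 2)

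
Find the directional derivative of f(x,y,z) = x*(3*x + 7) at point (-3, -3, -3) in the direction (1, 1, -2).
-11*sqrt(6)/6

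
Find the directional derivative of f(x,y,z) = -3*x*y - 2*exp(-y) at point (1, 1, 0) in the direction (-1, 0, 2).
3*sqrt(5)/5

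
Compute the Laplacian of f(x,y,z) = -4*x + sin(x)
-sin(x)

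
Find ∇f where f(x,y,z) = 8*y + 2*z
(0, 8, 2)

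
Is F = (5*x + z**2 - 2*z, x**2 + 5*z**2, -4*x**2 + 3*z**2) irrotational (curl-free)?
No, ∇×F = (-10*z, 8*x + 2*z - 2, 2*x)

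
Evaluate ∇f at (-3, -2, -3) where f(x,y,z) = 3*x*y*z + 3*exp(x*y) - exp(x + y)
(-6*exp(6) - exp(-5) + 18, -9*exp(6) - exp(-5) + 27, 18)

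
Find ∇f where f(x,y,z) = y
(0, 1, 0)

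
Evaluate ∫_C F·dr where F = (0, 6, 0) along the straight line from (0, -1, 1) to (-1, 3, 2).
24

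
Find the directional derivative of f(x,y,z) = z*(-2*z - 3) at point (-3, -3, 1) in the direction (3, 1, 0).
0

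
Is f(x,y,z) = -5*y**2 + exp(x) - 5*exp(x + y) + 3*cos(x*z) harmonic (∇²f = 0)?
No, ∇²f = -3*x**2*cos(x*z) - 3*z**2*cos(x*z) + exp(x) - 10*exp(x + y) - 10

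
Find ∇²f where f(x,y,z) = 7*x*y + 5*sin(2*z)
-20*sin(2*z)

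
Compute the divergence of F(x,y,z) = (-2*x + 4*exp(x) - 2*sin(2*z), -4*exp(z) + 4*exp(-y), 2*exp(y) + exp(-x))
4*exp(x) - 2 - 4*exp(-y)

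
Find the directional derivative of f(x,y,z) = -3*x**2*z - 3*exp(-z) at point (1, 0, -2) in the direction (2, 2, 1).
7 + exp(2)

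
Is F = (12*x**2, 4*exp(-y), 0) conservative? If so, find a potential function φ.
Yes, F is conservative. φ = 4*x**3 - 4*exp(-y)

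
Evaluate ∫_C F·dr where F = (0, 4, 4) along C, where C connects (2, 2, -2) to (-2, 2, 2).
16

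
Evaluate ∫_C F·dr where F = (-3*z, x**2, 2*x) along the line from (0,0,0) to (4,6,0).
32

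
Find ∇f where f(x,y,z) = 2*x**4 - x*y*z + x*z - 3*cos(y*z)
(8*x**3 - y*z + z, z*(-x + 3*sin(y*z)), -x*y + x + 3*y*sin(y*z))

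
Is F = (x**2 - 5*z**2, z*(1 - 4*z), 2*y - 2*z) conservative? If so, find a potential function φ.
No, ∇×F = (8*z + 1, -10*z, 0) ≠ 0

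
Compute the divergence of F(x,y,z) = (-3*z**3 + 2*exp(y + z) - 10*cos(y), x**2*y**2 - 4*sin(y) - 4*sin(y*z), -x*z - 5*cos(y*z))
2*x**2*y - x + 5*y*sin(y*z) - 4*z*cos(y*z) - 4*cos(y)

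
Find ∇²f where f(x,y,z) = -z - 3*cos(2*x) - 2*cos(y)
12*cos(2*x) + 2*cos(y)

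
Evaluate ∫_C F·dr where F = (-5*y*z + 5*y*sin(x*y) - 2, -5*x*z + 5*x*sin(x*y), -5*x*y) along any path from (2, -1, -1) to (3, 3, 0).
5*cos(2) - 5*cos(9) + 8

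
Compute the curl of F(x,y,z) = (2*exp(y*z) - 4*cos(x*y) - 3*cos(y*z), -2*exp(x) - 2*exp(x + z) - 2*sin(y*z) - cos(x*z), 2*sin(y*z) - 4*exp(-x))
(-x*sin(x*z) + 2*y*cos(y*z) + 2*z*cos(y*z) + 2*exp(x + z), 2*y*exp(y*z) + 3*y*sin(y*z) - 4*exp(-x), -4*x*sin(x*y) - 2*z*exp(y*z) + z*sin(x*z) - 3*z*sin(y*z) - 2*exp(x) - 2*exp(x + z))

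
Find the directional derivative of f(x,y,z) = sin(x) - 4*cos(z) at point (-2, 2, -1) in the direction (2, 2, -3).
2*sqrt(17)*(cos(2) + 6*sin(1))/17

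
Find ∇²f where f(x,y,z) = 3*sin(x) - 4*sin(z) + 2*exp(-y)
-3*sin(x) + 4*sin(z) + 2*exp(-y)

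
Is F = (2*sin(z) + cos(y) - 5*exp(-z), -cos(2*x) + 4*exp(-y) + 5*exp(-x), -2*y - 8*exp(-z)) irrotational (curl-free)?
No, ∇×F = (-2, 2*cos(z) + 5*exp(-z), 2*sin(2*x) + sin(y) - 5*exp(-x))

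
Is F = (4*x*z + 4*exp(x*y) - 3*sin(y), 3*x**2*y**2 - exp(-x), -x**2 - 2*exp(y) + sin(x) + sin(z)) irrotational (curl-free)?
No, ∇×F = (-2*exp(y), 6*x - cos(x), 6*x*y**2 - 4*x*exp(x*y) + 3*cos(y) + exp(-x))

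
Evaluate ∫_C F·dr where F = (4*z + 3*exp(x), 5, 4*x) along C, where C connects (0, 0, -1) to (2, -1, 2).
8 + 3*exp(2)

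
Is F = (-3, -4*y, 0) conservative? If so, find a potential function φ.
Yes, F is conservative. φ = -3*x - 2*y**2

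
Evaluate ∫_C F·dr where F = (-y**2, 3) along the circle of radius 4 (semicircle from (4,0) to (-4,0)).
256/3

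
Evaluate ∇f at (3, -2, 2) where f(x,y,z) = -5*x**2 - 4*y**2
(-30, 16, 0)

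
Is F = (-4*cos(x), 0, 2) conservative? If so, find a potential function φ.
Yes, F is conservative. φ = 2*z - 4*sin(x)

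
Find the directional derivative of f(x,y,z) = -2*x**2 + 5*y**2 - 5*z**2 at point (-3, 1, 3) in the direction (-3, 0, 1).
-33*sqrt(10)/5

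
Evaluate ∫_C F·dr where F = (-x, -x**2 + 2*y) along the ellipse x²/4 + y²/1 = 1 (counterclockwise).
0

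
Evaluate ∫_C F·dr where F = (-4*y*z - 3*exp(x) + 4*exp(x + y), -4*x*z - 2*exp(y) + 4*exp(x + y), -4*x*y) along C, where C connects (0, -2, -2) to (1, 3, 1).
-2*exp(3) - 9 - 3*E - 2*exp(-2) + 4*exp(4)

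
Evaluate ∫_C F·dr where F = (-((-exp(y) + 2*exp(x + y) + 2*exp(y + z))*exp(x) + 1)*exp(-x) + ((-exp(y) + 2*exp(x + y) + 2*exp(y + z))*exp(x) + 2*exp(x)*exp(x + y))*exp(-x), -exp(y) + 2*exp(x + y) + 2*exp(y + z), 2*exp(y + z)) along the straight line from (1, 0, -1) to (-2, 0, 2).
(-2*exp(3) - 3*E + 2 + 3*exp(4))*exp(-2)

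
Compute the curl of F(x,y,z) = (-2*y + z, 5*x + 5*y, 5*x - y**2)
(-2*y, -4, 7)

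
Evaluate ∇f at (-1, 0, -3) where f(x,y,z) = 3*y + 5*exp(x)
(5*exp(-1), 3, 0)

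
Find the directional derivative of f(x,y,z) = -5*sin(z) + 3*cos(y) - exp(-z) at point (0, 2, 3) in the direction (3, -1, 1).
sqrt(11)*(1 + 3*exp(3)*sin(2) - 5*exp(3)*cos(3))*exp(-3)/11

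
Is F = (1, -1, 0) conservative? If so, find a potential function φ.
Yes, F is conservative. φ = x - y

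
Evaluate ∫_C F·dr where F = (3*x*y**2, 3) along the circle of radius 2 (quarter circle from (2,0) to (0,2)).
-6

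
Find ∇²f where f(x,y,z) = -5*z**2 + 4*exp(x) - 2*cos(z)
4*exp(x) + 2*cos(z) - 10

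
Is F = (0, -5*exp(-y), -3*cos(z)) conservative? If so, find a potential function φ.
Yes, F is conservative. φ = -3*sin(z) + 5*exp(-y)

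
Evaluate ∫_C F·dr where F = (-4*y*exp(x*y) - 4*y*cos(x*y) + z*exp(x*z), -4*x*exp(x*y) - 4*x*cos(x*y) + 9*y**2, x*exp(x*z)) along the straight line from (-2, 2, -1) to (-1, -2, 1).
-48 - 5*exp(2) - 4*sin(2) + 4*exp(-4) + exp(-1) - 4*sin(4)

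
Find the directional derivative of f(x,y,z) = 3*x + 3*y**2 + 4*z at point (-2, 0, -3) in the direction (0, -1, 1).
2*sqrt(2)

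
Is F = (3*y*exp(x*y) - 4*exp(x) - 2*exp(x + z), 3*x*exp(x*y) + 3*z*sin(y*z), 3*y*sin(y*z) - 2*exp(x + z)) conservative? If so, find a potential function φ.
Yes, F is conservative. φ = -4*exp(x) + 3*exp(x*y) - 2*exp(x + z) - 3*cos(y*z)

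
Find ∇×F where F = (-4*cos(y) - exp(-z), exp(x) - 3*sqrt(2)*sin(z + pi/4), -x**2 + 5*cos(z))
(3*sqrt(2)*cos(z + pi/4), 2*x + exp(-z), exp(x) - 4*sin(y))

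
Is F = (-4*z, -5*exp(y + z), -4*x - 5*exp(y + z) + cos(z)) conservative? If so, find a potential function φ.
Yes, F is conservative. φ = -4*x*z - 5*exp(y + z) + sin(z)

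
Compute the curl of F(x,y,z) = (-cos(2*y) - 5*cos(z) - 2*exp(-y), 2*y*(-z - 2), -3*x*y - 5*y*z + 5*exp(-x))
(-3*x + 2*y - 5*z, 3*y + 5*sin(z) + 5*exp(-x), -2*sin(2*y) - 2*exp(-y))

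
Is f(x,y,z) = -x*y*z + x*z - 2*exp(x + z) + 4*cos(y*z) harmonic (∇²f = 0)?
No, ∇²f = -4*y**2*cos(y*z) - 4*z**2*cos(y*z) - 4*exp(x + z)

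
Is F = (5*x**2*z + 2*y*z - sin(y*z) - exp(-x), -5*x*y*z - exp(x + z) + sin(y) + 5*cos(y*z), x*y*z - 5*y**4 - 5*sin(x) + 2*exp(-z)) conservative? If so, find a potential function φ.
No, ∇×F = (5*x*y + x*z - 20*y**3 + 5*y*sin(y*z) + exp(x + z), 5*x**2 - y*z - y*cos(y*z) + 2*y + 5*cos(x), -5*y*z + z*cos(y*z) - 2*z - exp(x + z)) ≠ 0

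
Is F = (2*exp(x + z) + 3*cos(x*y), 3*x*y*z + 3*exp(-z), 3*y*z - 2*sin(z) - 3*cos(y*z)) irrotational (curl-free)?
No, ∇×F = (3*((-x*y + z*sin(y*z) + z)*exp(z) + 1)*exp(-z), 2*exp(x + z), 3*x*sin(x*y) + 3*y*z)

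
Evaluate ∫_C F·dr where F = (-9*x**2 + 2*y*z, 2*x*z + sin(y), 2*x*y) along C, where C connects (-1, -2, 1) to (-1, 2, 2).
-12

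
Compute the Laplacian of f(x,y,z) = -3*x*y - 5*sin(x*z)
5*(x**2 + z**2)*sin(x*z)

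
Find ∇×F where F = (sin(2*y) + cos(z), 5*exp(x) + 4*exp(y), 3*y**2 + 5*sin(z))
(6*y, -sin(z), 5*exp(x) - 2*cos(2*y))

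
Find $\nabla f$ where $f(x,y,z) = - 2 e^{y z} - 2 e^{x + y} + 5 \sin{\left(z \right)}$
(-2*exp(x + y), -2*z*exp(y*z) - 2*exp(x + y), -2*y*exp(y*z) + 5*cos(z))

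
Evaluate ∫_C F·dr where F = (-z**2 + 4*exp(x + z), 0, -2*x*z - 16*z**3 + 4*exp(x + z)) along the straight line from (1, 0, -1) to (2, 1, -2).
-67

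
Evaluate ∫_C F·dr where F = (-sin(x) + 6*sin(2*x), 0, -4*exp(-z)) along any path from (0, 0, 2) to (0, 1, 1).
-(4 - 4*E)*exp(-2)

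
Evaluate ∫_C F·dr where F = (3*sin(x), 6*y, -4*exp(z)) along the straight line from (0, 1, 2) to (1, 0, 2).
-3*cos(1)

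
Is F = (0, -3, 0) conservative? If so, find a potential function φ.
Yes, F is conservative. φ = -3*y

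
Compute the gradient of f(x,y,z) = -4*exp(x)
(-4*exp(x), 0, 0)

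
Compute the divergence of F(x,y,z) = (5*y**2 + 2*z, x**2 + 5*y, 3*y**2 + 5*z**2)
10*z + 5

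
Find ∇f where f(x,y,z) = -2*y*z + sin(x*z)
(z*cos(x*z), -2*z, x*cos(x*z) - 2*y)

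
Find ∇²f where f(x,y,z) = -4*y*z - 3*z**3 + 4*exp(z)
-18*z + 4*exp(z)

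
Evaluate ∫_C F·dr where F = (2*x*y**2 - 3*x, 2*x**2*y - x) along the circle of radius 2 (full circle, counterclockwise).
-4*pi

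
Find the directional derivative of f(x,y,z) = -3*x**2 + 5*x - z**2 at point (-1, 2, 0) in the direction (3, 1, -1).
3*sqrt(11)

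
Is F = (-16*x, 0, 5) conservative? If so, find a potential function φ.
Yes, F is conservative. φ = -8*x**2 + 5*z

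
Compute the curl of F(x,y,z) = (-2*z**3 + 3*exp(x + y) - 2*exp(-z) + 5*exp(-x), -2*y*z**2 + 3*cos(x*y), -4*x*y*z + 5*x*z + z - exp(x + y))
(-4*x*z + 4*y*z - exp(x + y), 4*y*z - 6*z**2 - 5*z + exp(x + y) + 2*exp(-z), -3*y*sin(x*y) - 3*exp(x + y))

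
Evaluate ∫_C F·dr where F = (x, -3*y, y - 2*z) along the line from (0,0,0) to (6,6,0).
-36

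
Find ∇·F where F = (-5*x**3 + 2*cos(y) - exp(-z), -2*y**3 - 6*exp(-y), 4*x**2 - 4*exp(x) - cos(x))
-15*x**2 - 6*y**2 + 6*exp(-y)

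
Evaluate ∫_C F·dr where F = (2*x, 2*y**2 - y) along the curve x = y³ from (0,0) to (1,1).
7/6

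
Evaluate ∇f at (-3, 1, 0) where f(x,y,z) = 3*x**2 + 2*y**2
(-18, 4, 0)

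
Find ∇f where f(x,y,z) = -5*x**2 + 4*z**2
(-10*x, 0, 8*z)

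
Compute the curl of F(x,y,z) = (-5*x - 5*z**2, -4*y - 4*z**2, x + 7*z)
(8*z, -10*z - 1, 0)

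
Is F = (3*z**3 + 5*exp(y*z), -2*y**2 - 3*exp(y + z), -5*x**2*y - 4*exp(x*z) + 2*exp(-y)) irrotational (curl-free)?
No, ∇×F = (-5*x**2 + 3*exp(y + z) - 2*exp(-y), 10*x*y + 5*y*exp(y*z) + 9*z**2 + 4*z*exp(x*z), -5*z*exp(y*z))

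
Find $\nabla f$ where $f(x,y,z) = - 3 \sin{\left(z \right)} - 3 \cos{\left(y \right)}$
(0, 3*sin(y), -3*cos(z))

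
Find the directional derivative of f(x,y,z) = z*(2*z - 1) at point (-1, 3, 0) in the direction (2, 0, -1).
sqrt(5)/5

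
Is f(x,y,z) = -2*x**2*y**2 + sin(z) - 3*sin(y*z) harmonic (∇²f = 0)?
No, ∇²f = -4*x**2 + 3*y**2*sin(y*z) - 4*y**2 + 3*z**2*sin(y*z) - sin(z)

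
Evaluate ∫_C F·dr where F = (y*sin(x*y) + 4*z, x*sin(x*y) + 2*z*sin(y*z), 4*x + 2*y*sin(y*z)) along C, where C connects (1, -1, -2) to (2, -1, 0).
cos(2) + cos(1) + 6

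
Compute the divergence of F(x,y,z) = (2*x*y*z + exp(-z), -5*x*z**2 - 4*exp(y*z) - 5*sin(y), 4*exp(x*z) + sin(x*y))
4*x*exp(x*z) + 2*y*z - 4*z*exp(y*z) - 5*cos(y)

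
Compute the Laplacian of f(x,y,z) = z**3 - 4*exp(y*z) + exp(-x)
-4*y**2*exp(y*z) - 4*z**2*exp(y*z) + 6*z + exp(-x)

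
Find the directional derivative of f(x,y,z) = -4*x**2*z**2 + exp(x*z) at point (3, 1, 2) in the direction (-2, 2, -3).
13*sqrt(17)*(48 - exp(6))/17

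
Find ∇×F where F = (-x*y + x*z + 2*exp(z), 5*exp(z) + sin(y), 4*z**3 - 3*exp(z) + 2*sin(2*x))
(-5*exp(z), x + 2*exp(z) - 4*cos(2*x), x)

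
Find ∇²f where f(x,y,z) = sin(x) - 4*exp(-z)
-sin(x) - 4*exp(-z)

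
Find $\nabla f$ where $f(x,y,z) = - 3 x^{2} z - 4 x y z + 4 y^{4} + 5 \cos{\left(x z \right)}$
(-z*(6*x + 4*y + 5*sin(x*z)), -4*x*z + 16*y**3, -x*(3*x + 4*y + 5*sin(x*z)))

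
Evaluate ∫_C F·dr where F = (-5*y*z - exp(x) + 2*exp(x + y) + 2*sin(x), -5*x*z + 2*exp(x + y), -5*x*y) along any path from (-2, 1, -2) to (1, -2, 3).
-E - 2*cos(1) + 2*cos(2) + exp(-2) + 50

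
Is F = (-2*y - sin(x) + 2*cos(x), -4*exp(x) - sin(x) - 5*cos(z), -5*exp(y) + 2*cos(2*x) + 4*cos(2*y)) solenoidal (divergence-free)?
No, ∇·F = -2*sin(x) - cos(x)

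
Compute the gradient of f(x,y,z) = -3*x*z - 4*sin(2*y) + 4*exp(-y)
(-3*z, -8*cos(2*y) - 4*exp(-y), -3*x)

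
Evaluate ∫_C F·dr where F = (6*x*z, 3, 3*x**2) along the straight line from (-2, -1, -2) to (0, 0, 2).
27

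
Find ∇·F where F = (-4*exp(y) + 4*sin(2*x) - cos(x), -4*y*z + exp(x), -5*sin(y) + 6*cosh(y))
-4*z + sin(x) + 8*cos(2*x)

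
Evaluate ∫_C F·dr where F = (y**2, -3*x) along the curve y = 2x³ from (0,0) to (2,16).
8/7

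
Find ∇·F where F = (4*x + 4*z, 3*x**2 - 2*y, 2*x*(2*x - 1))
2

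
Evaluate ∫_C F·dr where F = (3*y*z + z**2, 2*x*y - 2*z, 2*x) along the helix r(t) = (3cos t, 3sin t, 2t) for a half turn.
108 - 51*pi**2/2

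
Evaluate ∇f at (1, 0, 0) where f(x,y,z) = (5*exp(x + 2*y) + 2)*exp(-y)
(5*E, -2 + 5*E, 0)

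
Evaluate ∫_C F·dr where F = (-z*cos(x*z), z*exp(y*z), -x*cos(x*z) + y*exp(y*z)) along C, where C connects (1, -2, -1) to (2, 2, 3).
-exp(2) - sin(1) - sin(6) + exp(6)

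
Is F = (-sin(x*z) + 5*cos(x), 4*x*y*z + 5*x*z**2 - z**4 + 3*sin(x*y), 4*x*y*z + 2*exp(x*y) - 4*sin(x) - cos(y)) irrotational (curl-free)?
No, ∇×F = (-4*x*y - 6*x*z + 2*x*exp(x*y) + 4*z**3 + sin(y), -x*cos(x*z) - 4*y*z - 2*y*exp(x*y) + 4*cos(x), 4*y*z + 3*y*cos(x*y) + 5*z**2)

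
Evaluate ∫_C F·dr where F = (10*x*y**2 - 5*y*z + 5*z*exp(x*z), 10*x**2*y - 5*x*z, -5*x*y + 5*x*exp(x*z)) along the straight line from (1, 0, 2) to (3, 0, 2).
-5*(1 - exp(4))*exp(2)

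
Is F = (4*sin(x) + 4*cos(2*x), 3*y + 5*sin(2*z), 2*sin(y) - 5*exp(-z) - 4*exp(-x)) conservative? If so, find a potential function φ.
No, ∇×F = (2*cos(y) - 10*cos(2*z), -4*exp(-x), 0) ≠ 0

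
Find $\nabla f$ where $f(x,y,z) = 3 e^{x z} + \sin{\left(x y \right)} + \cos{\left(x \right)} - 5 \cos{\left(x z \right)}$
(y*cos(x*y) + 3*z*exp(x*z) + 5*z*sin(x*z) - sin(x), x*cos(x*y), x*(3*exp(x*z) + 5*sin(x*z)))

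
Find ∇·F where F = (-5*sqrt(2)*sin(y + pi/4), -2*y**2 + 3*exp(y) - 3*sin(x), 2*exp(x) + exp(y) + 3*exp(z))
-4*y + 3*exp(y) + 3*exp(z)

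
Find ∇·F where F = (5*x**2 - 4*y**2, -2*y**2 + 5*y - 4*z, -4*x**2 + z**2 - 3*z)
10*x - 4*y + 2*z + 2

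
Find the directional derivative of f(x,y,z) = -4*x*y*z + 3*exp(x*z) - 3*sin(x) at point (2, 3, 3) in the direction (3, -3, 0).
3*sqrt(2)*(-4 - cos(2) + 3*exp(6))/2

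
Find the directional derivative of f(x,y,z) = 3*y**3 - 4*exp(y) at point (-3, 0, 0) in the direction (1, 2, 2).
-8/3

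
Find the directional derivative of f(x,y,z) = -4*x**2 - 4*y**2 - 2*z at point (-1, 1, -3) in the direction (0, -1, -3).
7*sqrt(10)/5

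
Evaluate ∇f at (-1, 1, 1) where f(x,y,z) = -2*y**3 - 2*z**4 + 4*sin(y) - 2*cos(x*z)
(-2*sin(1), -6 + 4*cos(1), -8 + 2*sin(1))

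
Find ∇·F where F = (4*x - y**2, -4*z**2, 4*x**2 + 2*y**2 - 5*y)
4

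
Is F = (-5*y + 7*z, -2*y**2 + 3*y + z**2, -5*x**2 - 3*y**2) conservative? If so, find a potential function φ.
No, ∇×F = (-6*y - 2*z, 10*x + 7, 5) ≠ 0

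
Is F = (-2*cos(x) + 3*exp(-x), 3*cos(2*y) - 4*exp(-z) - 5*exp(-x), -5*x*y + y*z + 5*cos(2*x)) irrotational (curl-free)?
No, ∇×F = (-5*x + z - 4*exp(-z), 5*y + 10*sin(2*x), 5*exp(-x))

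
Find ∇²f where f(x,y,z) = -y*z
0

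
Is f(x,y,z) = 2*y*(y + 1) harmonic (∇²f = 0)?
No, ∇²f = 4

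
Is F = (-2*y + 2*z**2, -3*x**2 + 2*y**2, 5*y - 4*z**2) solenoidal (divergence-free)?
No, ∇·F = 4*y - 8*z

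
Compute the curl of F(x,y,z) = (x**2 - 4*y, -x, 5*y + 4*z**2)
(5, 0, 3)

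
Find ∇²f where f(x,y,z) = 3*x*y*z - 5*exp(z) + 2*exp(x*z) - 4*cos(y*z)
2*x**2*exp(x*z) + 4*y**2*cos(y*z) + 2*z**2*exp(x*z) + 4*z**2*cos(y*z) - 5*exp(z)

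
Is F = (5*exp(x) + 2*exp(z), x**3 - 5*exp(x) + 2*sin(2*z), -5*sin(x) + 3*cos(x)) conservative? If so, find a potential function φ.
No, ∇×F = (-4*cos(2*z), 2*exp(z) + 3*sin(x) + 5*cos(x), 3*x**2 - 5*exp(x)) ≠ 0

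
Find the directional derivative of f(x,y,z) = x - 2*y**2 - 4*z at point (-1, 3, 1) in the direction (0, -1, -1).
8*sqrt(2)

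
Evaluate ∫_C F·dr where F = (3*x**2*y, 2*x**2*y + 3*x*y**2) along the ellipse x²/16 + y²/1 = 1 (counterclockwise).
-45*pi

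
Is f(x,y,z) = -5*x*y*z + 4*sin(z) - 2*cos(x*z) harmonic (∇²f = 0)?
No, ∇²f = 2*x**2*cos(x*z) + 2*z**2*cos(x*z) - 4*sin(z)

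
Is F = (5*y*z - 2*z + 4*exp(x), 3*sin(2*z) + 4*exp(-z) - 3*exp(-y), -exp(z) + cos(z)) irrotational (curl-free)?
No, ∇×F = (-6*cos(2*z) + 4*exp(-z), 5*y - 2, -5*z)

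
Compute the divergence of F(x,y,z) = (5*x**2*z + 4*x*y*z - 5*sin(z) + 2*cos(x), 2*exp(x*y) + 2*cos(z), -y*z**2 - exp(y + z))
10*x*z + 2*x*exp(x*y) + 2*y*z - exp(y + z) - 2*sin(x)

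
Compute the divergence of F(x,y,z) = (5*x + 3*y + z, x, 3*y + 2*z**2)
4*z + 5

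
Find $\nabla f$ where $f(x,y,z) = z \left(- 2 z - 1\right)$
(0, 0, -4*z - 1)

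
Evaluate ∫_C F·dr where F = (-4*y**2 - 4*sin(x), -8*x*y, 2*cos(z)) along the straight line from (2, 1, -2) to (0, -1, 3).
2*sin(3) - 4*cos(2) + 2*sin(2) + 12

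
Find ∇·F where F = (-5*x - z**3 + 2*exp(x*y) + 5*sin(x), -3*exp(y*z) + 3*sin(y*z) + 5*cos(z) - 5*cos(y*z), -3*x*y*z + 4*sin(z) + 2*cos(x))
-3*x*y + 2*y*exp(x*y) - 3*z*exp(y*z) + 5*z*sin(y*z) + 3*z*cos(y*z) + 5*cos(x) + 4*cos(z) - 5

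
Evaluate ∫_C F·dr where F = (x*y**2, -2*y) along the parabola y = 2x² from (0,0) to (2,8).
-64/3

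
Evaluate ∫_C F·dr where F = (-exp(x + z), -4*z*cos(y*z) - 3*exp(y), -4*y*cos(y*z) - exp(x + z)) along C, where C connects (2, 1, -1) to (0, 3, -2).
-3*exp(3) - 4*sin(1) + 4*sin(6) - exp(-2) + 4*E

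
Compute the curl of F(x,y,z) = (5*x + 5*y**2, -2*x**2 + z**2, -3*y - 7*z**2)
(-2*z - 3, 0, -4*x - 10*y)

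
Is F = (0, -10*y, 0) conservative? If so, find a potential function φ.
Yes, F is conservative. φ = -5*y**2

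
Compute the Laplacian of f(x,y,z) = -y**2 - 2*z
-2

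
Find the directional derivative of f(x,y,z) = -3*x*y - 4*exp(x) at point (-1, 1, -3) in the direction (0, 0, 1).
0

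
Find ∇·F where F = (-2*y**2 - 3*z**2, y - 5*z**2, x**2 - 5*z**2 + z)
2 - 10*z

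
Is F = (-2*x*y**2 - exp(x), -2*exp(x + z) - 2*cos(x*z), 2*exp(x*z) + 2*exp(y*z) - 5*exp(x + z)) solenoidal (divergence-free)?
No, ∇·F = 2*x*exp(x*z) - 2*y**2 + 2*y*exp(y*z) - exp(x) - 5*exp(x + z)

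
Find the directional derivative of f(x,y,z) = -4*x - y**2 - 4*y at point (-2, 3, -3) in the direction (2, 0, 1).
-8*sqrt(5)/5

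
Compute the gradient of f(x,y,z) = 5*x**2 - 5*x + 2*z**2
(10*x - 5, 0, 4*z)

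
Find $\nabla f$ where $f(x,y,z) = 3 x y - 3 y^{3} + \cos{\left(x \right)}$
(3*y - sin(x), 3*x - 9*y**2, 0)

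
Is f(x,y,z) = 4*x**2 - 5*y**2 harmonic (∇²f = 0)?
No, ∇²f = -2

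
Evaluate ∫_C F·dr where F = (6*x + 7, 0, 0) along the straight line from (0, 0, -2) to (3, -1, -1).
48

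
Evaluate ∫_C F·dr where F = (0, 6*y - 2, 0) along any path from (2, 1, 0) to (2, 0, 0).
-1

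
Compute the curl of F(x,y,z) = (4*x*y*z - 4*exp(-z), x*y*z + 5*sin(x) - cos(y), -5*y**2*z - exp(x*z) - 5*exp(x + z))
(y*(-x - 10*z), 4*x*y + z*exp(x*z) + 5*exp(x + z) + 4*exp(-z), -4*x*z + y*z + 5*cos(x))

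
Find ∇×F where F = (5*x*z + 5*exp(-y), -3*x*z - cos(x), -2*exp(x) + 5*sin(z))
(3*x, 5*x + 2*exp(x), -3*z + sin(x) + 5*exp(-y))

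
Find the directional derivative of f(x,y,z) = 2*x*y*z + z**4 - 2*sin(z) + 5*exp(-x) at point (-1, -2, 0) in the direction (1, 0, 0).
-5*E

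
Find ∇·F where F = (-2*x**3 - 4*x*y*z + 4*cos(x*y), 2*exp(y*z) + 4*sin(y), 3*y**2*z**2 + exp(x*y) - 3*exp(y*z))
-6*x**2 + 6*y**2*z - 4*y*z - 3*y*exp(y*z) - 4*y*sin(x*y) + 2*z*exp(y*z) + 4*cos(y)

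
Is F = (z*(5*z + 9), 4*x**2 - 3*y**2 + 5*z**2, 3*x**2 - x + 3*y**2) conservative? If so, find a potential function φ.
No, ∇×F = (6*y - 10*z, -6*x + 10*z + 10, 8*x) ≠ 0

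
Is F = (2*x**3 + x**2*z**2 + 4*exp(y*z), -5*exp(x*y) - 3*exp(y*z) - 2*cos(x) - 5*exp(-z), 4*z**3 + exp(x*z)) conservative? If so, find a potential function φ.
No, ∇×F = (3*y*exp(y*z) - 5*exp(-z), 2*x**2*z + 4*y*exp(y*z) - z*exp(x*z), -5*y*exp(x*y) - 4*z*exp(y*z) + 2*sin(x)) ≠ 0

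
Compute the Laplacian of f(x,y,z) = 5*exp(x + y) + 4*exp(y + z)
10*exp(x + y) + 8*exp(y + z)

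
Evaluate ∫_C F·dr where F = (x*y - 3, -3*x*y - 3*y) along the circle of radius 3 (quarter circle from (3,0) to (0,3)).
-81/2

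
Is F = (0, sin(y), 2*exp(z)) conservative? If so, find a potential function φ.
Yes, F is conservative. φ = 2*exp(z) - cos(y)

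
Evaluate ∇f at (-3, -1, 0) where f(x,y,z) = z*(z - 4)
(0, 0, -4)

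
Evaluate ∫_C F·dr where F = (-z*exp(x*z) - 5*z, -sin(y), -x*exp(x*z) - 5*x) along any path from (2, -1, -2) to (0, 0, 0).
-20 - cos(1) + exp(-4)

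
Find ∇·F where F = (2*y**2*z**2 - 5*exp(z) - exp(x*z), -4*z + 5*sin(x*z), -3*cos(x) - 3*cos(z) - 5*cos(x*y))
-z*exp(x*z) + 3*sin(z)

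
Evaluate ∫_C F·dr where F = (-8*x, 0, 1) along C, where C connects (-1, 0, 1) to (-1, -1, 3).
2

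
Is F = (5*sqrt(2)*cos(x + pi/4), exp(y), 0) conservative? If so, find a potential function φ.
Yes, F is conservative. φ = exp(y) + 5*sqrt(2)*sin(x + pi/4)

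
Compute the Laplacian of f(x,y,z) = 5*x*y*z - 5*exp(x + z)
-10*exp(x + z)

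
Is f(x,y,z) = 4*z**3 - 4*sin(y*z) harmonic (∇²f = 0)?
No, ∇²f = 4*y**2*sin(y*z) + 4*z**2*sin(y*z) + 24*z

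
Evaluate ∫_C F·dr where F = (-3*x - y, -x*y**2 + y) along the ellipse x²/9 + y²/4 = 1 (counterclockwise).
0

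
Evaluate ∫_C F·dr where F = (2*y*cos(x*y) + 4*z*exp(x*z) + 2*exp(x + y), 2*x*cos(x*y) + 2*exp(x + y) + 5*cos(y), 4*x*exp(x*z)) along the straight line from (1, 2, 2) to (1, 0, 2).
-2*exp(3) - 7*sin(2) + 2*E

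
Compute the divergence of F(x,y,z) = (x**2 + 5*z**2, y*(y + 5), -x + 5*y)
2*x + 2*y + 5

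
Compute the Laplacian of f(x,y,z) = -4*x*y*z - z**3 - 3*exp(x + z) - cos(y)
-6*z - 6*exp(x + z) + cos(y)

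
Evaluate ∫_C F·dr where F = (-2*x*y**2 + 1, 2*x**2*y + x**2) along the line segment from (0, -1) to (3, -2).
-15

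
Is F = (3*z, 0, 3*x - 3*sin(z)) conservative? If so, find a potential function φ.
Yes, F is conservative. φ = 3*x*z + 3*cos(z)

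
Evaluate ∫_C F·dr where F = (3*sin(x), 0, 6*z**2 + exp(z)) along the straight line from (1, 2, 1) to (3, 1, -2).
-18 - E + exp(-2) + 3*cos(1) - 3*cos(3)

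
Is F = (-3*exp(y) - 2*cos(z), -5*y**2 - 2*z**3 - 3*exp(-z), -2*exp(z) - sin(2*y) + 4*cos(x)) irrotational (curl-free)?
No, ∇×F = (6*z**2 - 2*cos(2*y) - 3*exp(-z), 4*sin(x) + 2*sin(z), 3*exp(y))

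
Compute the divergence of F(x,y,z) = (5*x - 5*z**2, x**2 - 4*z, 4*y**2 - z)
4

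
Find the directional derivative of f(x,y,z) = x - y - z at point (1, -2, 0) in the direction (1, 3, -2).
0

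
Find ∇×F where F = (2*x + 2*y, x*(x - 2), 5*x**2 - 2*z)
(0, -10*x, 2*x - 4)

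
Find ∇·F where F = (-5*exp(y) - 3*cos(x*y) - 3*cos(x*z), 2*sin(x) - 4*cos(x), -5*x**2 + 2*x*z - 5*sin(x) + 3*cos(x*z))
-3*x*sin(x*z) + 2*x + 3*y*sin(x*y) + 3*z*sin(x*z)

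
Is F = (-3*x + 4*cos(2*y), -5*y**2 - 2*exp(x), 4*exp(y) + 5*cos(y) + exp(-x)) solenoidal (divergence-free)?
No, ∇·F = -10*y - 3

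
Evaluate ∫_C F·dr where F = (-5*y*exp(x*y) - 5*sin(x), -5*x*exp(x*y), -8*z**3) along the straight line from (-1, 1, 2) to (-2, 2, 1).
-5*cos(1) + 5*cos(2) - 5*exp(-4) + 5*exp(-1) + 30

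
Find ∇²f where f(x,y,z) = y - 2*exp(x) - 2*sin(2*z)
-2*exp(x) + 8*sin(2*z)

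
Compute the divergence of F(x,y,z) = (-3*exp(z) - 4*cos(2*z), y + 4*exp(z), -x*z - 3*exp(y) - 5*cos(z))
-x + 5*sin(z) + 1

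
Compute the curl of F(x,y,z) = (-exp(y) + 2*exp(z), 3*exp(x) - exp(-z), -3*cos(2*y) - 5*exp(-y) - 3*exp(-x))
(6*sin(2*y) - exp(-z) + 5*exp(-y), 2*exp(z) - 3*exp(-x), 3*exp(x) + exp(y))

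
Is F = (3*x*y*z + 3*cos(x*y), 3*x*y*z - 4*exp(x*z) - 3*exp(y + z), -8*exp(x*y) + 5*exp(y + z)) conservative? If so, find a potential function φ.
No, ∇×F = (-3*x*y - 8*x*exp(x*y) + 4*x*exp(x*z) + 8*exp(y + z), y*(3*x + 8*exp(x*y)), -3*x*z + 3*x*sin(x*y) + 3*y*z - 4*z*exp(x*z)) ≠ 0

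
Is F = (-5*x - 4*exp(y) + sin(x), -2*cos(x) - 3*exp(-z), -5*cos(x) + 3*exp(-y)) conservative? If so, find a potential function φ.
No, ∇×F = (-3*exp(-z) - 3*exp(-y), -5*sin(x), 4*exp(y) + 2*sin(x)) ≠ 0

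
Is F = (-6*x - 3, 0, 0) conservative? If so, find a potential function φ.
Yes, F is conservative. φ = 3*x*(-x - 1)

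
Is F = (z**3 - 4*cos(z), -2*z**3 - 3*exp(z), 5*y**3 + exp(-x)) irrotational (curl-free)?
No, ∇×F = (15*y**2 + 6*z**2 + 3*exp(z), 3*z**2 + 4*sin(z) + exp(-x), 0)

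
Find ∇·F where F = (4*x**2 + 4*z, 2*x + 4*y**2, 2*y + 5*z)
8*x + 8*y + 5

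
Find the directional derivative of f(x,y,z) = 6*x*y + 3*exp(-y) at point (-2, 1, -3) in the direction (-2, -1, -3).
3*sqrt(14)*exp(-1)/14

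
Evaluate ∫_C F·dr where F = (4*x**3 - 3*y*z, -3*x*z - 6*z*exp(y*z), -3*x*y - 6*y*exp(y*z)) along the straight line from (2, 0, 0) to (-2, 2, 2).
30 - 6*exp(4)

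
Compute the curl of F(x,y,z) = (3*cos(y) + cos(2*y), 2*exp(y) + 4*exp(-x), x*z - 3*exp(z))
(0, -z, ((4*cos(y) + 3)*exp(x)*sin(y) - 4)*exp(-x))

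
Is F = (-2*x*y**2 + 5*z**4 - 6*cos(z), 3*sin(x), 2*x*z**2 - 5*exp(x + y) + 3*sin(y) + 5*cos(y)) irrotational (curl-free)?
No, ∇×F = (-5*exp(x + y) - 5*sin(y) + 3*cos(y), 20*z**3 - 2*z**2 + 5*exp(x + y) + 6*sin(z), 4*x*y + 3*cos(x))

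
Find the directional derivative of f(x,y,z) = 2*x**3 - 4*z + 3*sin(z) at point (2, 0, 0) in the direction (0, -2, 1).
-sqrt(5)/5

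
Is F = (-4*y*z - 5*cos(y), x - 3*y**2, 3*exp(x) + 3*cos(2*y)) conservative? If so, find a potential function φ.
No, ∇×F = (-6*sin(2*y), -4*y - 3*exp(x), 4*z - 5*sin(y) + 1) ≠ 0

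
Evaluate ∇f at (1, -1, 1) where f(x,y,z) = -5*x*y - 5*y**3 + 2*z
(5, -20, 2)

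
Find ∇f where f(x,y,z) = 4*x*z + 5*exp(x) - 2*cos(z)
(4*z + 5*exp(x), 0, 4*x + 2*sin(z))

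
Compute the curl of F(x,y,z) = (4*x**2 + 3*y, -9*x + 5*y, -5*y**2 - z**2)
(-10*y, 0, -12)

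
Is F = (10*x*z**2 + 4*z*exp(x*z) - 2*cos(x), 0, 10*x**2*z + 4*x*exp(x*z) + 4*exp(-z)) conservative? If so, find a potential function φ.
Yes, F is conservative. φ = 5*x**2*z**2 + 4*exp(x*z) - 2*sin(x) - 4*exp(-z)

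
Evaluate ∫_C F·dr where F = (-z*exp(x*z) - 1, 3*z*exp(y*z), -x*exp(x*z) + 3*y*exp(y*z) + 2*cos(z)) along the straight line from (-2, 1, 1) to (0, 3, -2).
-3*E - 3 - 2*sin(2) - 2*sin(1) + 3*exp(-6) + exp(-2)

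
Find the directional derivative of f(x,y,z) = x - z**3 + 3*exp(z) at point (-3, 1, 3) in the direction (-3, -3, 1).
3*sqrt(19)*(-10 + exp(3))/19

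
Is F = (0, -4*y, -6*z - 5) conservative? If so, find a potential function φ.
Yes, F is conservative. φ = -2*y**2 - 3*z**2 - 5*z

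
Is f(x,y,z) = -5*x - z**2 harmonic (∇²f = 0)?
No, ∇²f = -2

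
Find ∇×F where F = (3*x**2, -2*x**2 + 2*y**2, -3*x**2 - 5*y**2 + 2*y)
(2 - 10*y, 6*x, -4*x)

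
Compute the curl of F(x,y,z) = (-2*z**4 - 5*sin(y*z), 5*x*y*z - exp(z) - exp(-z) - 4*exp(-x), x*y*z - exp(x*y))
(-5*x*y + x*z - x*exp(x*y) + exp(z) - exp(-z), -y*z + y*exp(x*y) - 5*y*cos(y*z) - 8*z**3, (5*z*(y + cos(y*z))*exp(x) + 4)*exp(-x))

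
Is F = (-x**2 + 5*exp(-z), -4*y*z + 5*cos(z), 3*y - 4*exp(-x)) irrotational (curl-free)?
No, ∇×F = (4*y + 5*sin(z) + 3, -5*exp(-z) - 4*exp(-x), 0)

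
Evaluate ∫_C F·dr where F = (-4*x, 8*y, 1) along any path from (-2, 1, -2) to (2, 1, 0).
2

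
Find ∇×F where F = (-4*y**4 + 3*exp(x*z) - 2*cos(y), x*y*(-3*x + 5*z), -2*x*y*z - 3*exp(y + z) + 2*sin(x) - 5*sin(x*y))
(-5*x*y - 2*x*z - 5*x*cos(x*y) - 3*exp(y + z), 3*x*exp(x*z) + 2*y*z + 5*y*cos(x*y) - 2*cos(x), -6*x*y + 16*y**3 + 5*y*z - 2*sin(y))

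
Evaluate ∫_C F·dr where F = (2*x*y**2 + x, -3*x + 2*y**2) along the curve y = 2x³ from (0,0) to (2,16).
8750/3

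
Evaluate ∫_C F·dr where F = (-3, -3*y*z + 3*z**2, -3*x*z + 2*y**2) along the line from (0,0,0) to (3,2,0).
-9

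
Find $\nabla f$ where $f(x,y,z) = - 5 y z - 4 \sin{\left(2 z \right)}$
(0, -5*z, -5*y - 8*cos(2*z))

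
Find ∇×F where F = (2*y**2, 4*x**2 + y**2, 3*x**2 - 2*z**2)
(0, -6*x, 8*x - 4*y)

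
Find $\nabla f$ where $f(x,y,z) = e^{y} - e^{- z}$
(0, exp(y), exp(-z))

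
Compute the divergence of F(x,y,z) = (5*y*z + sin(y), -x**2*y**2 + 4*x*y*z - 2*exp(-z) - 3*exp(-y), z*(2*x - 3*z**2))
-2*x**2*y + 4*x*z + 2*x - 9*z**2 + 3*exp(-y)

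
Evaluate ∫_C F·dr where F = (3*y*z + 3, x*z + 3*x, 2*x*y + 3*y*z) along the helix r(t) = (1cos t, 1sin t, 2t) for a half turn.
-pi**2 - 6 + 27*pi/2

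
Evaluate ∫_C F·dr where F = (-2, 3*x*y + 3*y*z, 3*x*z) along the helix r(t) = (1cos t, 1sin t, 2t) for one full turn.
-3*pi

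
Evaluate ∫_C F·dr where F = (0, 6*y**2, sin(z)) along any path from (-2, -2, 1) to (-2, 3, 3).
cos(1) - cos(3) + 70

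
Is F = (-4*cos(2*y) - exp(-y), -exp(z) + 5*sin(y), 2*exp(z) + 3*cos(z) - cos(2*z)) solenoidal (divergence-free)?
No, ∇·F = 2*exp(z) - 3*sin(z) + 2*sin(2*z) + 5*cos(y)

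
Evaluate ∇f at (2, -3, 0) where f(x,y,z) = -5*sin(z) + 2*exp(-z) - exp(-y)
(0, exp(3), -7)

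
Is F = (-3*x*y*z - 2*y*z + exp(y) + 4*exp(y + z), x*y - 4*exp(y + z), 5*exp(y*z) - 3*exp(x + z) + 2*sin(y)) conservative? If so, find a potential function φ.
No, ∇×F = (5*z*exp(y*z) + 4*exp(y + z) + 2*cos(y), -3*x*y - 2*y + 3*exp(x + z) + 4*exp(y + z), 3*x*z + y + 2*z - exp(y) - 4*exp(y + z)) ≠ 0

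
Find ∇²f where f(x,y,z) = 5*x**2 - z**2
8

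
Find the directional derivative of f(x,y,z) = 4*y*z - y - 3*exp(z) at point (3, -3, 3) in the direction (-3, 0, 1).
3*sqrt(10)*(-exp(3) - 4)/10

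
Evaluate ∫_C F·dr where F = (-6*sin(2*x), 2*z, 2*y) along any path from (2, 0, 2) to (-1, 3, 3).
3*cos(2) - 3*cos(4) + 18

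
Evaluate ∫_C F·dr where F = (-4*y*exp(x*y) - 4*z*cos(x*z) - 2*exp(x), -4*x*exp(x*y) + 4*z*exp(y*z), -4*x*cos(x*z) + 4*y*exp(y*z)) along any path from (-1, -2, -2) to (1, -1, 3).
-4*exp(4) - 2*E - 2*exp(-1) - 4*sin(3) + 4*exp(-3) + 4*sin(2) + 4*exp(2)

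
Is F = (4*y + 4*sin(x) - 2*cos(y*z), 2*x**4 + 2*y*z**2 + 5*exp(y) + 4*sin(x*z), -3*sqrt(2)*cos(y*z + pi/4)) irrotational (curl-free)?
No, ∇×F = (-4*x*cos(x*z) - 4*y*z + 3*sqrt(2)*z*sin(y*z + pi/4), 2*y*sin(y*z), 8*x**3 - 2*z*sin(y*z) + 4*z*cos(x*z) - 4)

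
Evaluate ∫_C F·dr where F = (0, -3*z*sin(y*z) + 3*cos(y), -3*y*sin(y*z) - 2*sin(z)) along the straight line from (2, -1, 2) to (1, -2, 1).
-3*sin(2) - 2*cos(2) + 2*cos(1) + 3*sin(1)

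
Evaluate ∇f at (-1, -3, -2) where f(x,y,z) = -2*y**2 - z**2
(0, 12, 4)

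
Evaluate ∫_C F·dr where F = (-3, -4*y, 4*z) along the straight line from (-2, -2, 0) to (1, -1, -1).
-1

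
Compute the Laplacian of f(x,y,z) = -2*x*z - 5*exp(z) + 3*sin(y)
-5*exp(z) - 3*sin(y)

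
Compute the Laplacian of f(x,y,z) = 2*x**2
4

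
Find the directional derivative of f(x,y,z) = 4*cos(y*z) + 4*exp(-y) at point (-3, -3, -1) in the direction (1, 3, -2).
-6*sqrt(14)*(sin(3) + exp(3))/7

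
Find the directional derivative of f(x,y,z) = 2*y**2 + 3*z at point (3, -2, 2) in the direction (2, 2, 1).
-13/3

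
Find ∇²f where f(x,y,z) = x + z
0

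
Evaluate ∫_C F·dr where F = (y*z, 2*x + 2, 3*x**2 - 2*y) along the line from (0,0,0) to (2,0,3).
12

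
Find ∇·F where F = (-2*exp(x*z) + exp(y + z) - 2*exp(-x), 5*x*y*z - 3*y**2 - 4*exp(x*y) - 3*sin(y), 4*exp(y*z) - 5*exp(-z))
5*x*z - 4*x*exp(x*y) + 4*y*exp(y*z) - 6*y - 2*z*exp(x*z) - 3*cos(y) + 5*exp(-z) + 2*exp(-x)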